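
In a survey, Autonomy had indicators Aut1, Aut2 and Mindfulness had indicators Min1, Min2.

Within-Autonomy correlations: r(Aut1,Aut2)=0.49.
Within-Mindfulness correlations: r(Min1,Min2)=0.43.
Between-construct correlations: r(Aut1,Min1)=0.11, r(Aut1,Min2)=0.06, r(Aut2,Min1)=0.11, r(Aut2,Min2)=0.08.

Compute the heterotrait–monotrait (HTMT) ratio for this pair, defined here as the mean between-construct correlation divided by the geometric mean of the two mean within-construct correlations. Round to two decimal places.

0.20

Mean heterotrait r = 0.36/4 = 0.0900.
Mean within-Aut = 0.49/1 = 0.4900; mean within-Min = 0.43/1 = 0.4300.
Geometric mean = √(0.4900 × 0.4300) = 0.4590.
HTMT = 0.0900 / 0.4590 = 0.20.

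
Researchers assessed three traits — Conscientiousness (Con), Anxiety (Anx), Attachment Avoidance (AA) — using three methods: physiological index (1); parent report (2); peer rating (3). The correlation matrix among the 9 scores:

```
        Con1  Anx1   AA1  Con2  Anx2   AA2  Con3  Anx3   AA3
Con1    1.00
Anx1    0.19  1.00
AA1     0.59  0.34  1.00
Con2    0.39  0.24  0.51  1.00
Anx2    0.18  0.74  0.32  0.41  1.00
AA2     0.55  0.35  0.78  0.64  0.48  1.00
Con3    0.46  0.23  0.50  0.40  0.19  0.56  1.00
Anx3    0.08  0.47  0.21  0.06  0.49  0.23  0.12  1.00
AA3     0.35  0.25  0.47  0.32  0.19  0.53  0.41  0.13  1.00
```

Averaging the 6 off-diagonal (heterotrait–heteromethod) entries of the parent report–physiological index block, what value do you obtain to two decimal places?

0.36

HTHM values (method 2 × method 1): 0.24, 0.51, 0.18, 0.32, 0.55, 0.35; mean = 2.15/6 = 0.36.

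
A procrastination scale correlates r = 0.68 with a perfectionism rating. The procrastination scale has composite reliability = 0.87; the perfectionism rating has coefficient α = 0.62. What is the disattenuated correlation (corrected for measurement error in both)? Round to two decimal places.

r_true = r_obs / √(r_xx · r_yy) = 0.68 / √(0.87 × 0.62) = 0.68 / √0.5394 = 0.68 / 0.7344 ≈ 0.93.

0.93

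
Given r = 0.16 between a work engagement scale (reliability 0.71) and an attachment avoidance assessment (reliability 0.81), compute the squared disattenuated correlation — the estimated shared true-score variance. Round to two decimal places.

0.04

Disattenuated r = 0.16 / √(0.71 × 0.81) = 0.16 / 0.7584 = 0.2110.
Shared true-score variance = 0.2110² = 0.0445 ≈ 0.04.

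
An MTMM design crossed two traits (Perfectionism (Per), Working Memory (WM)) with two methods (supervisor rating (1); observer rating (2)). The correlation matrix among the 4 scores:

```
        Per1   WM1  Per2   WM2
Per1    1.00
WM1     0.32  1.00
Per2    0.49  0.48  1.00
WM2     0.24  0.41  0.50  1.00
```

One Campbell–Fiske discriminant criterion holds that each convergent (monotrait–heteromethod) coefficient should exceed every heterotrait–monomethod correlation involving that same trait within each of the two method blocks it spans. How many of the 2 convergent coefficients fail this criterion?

2

Checking each validity diagonal entry against its comparison values:
Per (methods 1·2): 0.49 vs {0.32, 0.50} → fail.
WM (methods 1·2): 0.41 vs {0.32, 0.50} → fail.
2 of 2 fail.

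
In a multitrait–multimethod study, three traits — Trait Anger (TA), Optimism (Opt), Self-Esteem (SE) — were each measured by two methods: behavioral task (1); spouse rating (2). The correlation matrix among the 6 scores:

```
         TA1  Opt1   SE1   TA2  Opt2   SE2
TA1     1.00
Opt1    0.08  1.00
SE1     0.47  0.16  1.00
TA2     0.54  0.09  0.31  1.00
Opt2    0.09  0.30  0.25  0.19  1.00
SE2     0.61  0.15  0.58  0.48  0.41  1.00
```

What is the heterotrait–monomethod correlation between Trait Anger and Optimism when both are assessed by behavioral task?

0.08

Different traits, same method: r(TA1, Opt1) = 0.08.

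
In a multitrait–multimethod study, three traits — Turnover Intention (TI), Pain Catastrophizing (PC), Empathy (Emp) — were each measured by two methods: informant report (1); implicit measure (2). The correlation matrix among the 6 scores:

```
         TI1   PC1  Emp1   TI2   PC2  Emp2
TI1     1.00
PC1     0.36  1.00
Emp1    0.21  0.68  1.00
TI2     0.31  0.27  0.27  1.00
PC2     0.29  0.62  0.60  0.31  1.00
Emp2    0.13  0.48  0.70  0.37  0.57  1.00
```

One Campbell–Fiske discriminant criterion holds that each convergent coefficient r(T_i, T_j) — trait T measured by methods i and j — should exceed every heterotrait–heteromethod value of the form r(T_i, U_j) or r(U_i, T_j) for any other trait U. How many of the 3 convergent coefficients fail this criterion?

0

Convergent coefficients and their comparison sets:
TI (methods 1·2): 0.31 vs {0.29, 0.27, 0.13, 0.27} → pass.
PC (methods 1·2): 0.62 vs {0.27, 0.29, 0.48, 0.60} → pass.
Emp (methods 1·2): 0.70 vs {0.27, 0.13, 0.60, 0.48} → pass.
0 of 3 fail.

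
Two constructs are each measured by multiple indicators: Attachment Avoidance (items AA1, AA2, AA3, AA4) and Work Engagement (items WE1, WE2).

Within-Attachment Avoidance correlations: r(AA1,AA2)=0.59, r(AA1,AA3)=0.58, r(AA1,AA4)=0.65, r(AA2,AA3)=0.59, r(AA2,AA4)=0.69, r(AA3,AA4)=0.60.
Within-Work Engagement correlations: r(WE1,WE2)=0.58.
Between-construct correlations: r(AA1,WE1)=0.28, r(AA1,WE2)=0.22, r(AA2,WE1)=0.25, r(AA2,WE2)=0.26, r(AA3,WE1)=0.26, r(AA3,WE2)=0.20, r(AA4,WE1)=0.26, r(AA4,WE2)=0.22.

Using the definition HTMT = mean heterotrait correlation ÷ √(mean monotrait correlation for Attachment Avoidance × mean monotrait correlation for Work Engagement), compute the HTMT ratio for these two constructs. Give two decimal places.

Mean heterotrait r = 1.95/8 = 0.2438.
Mean within-AA = 3.70/6 = 0.6167; mean within-WE = 0.58/1 = 0.5800.
Geometric mean = √(0.6167 × 0.5800) = 0.5981.
HTMT = 0.2438 / 0.5981 = 0.41.

0.41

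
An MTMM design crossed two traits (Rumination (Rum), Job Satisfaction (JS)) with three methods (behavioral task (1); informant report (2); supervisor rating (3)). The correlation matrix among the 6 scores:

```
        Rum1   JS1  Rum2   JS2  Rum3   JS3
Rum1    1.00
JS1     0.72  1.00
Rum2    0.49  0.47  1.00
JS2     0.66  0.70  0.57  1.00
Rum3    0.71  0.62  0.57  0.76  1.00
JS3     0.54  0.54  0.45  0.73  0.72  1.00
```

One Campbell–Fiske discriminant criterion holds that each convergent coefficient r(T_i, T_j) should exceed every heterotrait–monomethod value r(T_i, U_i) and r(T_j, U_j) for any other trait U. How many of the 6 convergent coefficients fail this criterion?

Each convergent coefficient versus the relevant comparison correlations:
Rum (methods 1·2): 0.49 vs {0.72, 0.57} → fail.
Rum (methods 1·3): 0.71 vs {0.72, 0.72} → fail.
Rum (methods 2·3): 0.57 vs {0.57, 0.72} → fail.
JS (methods 1·2): 0.70 vs {0.72, 0.57} → fail.
JS (methods 1·3): 0.54 vs {0.72, 0.72} → fail.
JS (methods 2·3): 0.73 vs {0.57, 0.72} → pass.
5 of 6 fail.

5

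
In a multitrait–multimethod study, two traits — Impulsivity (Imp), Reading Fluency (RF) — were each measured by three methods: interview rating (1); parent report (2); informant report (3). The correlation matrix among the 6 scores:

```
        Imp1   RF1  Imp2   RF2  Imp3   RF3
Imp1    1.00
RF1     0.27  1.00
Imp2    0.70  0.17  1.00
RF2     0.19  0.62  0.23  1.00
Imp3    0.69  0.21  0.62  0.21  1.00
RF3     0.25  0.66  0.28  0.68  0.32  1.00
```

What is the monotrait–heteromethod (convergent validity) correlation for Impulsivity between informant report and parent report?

Same trait (Imp), different methods: r(Imp3, Imp2) = 0.62.

0.62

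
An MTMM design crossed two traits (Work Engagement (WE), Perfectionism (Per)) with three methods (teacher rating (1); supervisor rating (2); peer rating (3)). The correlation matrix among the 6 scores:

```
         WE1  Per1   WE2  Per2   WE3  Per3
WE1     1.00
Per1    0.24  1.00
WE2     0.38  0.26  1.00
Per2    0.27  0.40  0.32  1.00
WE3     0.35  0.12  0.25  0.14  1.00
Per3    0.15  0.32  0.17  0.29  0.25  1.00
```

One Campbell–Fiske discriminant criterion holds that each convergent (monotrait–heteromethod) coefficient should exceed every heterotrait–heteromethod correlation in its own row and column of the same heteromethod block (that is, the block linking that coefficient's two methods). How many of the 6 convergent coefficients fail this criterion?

Each convergent coefficient versus the relevant comparison correlations:
WE (methods 1·2): 0.38 vs {0.27, 0.26} → pass.
WE (methods 1·3): 0.35 vs {0.15, 0.12} → pass.
WE (methods 2·3): 0.25 vs {0.17, 0.14} → pass.
Per (methods 1·2): 0.40 vs {0.26, 0.27} → pass.
Per (methods 1·3): 0.32 vs {0.12, 0.15} → pass.
Per (methods 2·3): 0.29 vs {0.14, 0.17} → pass.
0 of 6 fail.

0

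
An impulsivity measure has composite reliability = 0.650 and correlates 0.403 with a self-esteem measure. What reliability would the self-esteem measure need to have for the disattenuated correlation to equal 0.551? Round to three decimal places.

r_true = r_obs / √(r_xx · r_yy) ⇒ 0.551 = 0.403 / √(0.650 · r_yy).
√(0.650 · r_yy) = 0.403 / 0.551 = 0.7314; 0.650 · r_yy = 0.5349; r_yy = 0.5349 / 0.650 ≈ 0.823.

0.823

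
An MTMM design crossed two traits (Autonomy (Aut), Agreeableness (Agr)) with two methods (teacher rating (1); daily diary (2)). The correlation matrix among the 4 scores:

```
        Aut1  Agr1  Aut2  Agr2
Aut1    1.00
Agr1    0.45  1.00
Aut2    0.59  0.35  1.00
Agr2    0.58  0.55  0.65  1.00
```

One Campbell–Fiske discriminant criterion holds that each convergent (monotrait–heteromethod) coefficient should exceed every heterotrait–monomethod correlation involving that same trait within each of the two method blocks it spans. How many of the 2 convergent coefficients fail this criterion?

Each convergent coefficient versus the relevant comparison correlations:
Aut (methods 1·2): 0.59 vs {0.45, 0.65} → fail.
Agr (methods 1·2): 0.55 vs {0.45, 0.65} → fail.
2 of 2 fail.

2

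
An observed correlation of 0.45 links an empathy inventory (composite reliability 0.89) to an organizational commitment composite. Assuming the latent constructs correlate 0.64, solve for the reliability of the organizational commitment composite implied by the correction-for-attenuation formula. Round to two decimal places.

0.56

r_true = r_obs / √(r_xx · r_yy) ⇒ 0.64 = 0.45 / √(0.89 · r_yy).
√(0.89 · r_yy) = 0.45 / 0.64 = 0.7031; 0.89 · r_yy = 0.4943; r_yy = 0.4943 / 0.89 ≈ 0.56.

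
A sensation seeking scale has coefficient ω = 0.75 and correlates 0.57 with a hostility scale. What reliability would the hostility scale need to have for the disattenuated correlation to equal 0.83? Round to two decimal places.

r_true = r_obs / √(r_xx · r_yy) ⇒ 0.83 = 0.57 / √(0.75 · r_yy).
√(0.75 · r_yy) = 0.57 / 0.83 = 0.6867; 0.75 · r_yy = 0.4716; r_yy = 0.4716 / 0.75 ≈ 0.63.

0.63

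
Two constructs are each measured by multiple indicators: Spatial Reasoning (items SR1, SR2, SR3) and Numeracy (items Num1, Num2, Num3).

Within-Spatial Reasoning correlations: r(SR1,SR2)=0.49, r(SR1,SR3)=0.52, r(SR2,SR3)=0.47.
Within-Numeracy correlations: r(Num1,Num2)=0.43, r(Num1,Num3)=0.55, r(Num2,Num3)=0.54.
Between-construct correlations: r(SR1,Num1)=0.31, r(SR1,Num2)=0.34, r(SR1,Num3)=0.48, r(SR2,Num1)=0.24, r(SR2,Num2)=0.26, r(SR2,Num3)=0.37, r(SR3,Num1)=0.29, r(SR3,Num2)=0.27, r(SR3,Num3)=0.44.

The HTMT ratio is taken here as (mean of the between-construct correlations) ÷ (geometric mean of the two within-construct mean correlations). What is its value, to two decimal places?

Mean between = 3.00/9 = 0.3333.
Mean within-SR = 1.48/3 = 0.4933; mean within-Num = 1.52/3 = 0.5067.
Geometric mean = √(0.4933 × 0.5067) = 0.5000.
HTMT = 0.3333 / 0.5000 = 0.67.

0.67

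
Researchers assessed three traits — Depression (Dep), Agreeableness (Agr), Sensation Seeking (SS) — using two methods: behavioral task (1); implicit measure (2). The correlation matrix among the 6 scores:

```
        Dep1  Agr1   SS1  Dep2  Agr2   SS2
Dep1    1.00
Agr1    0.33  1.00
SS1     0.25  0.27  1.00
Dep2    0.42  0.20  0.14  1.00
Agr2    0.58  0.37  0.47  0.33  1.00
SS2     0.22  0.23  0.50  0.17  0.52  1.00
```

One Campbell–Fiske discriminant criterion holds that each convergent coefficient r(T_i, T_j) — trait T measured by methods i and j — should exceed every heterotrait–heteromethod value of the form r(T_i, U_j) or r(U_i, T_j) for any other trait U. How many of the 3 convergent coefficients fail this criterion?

2

Each convergent coefficient versus the relevant comparison correlations:
Dep (methods 1·2): 0.42 vs {0.58, 0.20, 0.22, 0.14} → fail.
Agr (methods 1·2): 0.37 vs {0.20, 0.58, 0.23, 0.47} → fail.
SS (methods 1·2): 0.50 vs {0.14, 0.22, 0.47, 0.23} → pass.
2 of 3 fail.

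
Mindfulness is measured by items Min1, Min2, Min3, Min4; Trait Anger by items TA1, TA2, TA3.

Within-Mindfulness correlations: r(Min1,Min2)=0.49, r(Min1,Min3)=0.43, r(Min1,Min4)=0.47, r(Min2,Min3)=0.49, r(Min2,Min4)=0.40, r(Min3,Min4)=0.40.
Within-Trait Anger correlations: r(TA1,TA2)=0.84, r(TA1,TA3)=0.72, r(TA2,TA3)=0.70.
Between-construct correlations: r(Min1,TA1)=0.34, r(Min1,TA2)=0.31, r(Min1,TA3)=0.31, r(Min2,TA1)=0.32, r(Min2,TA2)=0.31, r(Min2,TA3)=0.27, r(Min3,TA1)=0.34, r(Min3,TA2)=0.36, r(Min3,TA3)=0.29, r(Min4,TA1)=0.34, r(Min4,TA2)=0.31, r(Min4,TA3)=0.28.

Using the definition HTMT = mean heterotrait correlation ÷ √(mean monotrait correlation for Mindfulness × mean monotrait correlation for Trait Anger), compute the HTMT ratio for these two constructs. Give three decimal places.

Mean between = 3.78/12 = 0.3150.
Mean within-Min = 2.68/6 = 0.4467; mean within-TA = 2.26/3 = 0.7533.
Geometric mean = √(0.4467 × 0.7533) = 0.5801.
HTMT = 0.3150 / 0.5801 = 0.543.

0.543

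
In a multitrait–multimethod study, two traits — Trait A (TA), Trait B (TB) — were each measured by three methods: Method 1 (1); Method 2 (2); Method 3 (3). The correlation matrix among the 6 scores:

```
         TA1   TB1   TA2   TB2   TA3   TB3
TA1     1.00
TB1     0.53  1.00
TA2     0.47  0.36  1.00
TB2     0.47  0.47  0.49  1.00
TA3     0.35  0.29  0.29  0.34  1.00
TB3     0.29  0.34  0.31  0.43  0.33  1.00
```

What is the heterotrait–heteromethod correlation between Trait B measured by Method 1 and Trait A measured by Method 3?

Different traits and methods: r(TB1, TA3) = 0.29.

0.29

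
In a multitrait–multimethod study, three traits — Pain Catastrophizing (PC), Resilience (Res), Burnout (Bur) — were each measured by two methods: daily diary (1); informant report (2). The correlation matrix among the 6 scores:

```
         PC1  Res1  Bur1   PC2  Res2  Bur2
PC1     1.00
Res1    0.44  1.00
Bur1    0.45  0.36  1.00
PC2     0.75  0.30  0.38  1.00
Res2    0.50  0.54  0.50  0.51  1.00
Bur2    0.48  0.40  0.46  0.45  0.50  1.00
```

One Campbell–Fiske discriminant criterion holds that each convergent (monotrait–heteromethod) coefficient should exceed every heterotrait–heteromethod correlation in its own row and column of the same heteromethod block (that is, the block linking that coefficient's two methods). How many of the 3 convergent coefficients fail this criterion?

1

Each convergent coefficient versus the relevant comparison correlations:
PC (methods 1·2): 0.75 vs {0.50, 0.30, 0.48, 0.38} → pass.
Res (methods 1·2): 0.54 vs {0.30, 0.50, 0.40, 0.50} → pass.
Bur (methods 1·2): 0.46 vs {0.38, 0.48, 0.50, 0.40} → fail.
1 of 3 fail.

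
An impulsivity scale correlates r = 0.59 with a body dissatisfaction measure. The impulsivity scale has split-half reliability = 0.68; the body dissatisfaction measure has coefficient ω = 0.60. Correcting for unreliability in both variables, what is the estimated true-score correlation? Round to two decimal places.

0.92

r_true = r_obs / √(r_xx · r_yy) = 0.59 / √(0.68 × 0.60) = 0.59 / √0.4080 = 0.59 / 0.6387 ≈ 0.92.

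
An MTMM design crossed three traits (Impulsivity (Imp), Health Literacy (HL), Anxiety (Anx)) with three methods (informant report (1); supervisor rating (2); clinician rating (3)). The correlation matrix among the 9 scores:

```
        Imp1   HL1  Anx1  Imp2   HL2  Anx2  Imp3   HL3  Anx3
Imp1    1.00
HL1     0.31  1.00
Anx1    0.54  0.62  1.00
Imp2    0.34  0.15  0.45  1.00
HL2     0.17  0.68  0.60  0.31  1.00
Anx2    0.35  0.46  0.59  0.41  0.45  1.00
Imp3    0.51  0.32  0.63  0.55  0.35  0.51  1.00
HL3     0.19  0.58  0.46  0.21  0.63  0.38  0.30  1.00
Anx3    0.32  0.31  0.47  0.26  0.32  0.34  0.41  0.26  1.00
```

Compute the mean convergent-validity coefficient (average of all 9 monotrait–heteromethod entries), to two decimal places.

0.52

Convergent values: 0.34, 0.51, 0.55, 0.68, 0.58, 0.63, 0.59, 0.47, 0.34; mean = 4.69/9 = 0.52.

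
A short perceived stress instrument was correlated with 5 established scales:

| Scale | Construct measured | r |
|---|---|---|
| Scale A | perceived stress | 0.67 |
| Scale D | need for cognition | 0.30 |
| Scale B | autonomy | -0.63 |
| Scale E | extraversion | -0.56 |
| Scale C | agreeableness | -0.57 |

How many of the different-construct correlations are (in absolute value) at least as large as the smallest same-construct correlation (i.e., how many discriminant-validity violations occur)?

0

Convergent (same construct = perceived stress): Scale A.
Smallest convergent = 0.67. Discriminant |r|: 0.30, 0.63, 0.56, 0.57; count ≥ 0.67 → 0.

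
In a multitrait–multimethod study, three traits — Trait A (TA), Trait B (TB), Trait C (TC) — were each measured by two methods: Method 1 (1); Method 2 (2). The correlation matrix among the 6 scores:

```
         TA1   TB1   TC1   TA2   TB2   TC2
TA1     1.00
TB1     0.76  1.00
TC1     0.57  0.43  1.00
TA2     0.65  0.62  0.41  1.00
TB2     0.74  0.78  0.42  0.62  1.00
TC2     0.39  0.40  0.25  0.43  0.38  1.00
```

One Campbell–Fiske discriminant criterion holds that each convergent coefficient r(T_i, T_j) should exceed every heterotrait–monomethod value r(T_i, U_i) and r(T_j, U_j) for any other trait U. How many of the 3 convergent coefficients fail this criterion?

2

Checking each validity diagonal entry against its comparison values:
TA (methods 1·2): 0.65 vs {0.76, 0.62, 0.57, 0.43} → fail.
TB (methods 1·2): 0.78 vs {0.76, 0.62, 0.43, 0.38} → pass.
TC (methods 1·2): 0.25 vs {0.57, 0.43, 0.43, 0.38} → fail.
2 of 3 fail.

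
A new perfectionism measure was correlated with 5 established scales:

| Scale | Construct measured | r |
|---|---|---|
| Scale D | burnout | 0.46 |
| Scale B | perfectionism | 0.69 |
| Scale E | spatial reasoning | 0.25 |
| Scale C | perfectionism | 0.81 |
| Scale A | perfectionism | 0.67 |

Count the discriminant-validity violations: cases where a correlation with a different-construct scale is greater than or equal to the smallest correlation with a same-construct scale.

0

Convergent (same construct = perfectionism): Scale B, Scale C, Scale A.
Smallest convergent = 0.67. Discriminant values: 0.46, 0.25; count ≥ 0.67 → 0.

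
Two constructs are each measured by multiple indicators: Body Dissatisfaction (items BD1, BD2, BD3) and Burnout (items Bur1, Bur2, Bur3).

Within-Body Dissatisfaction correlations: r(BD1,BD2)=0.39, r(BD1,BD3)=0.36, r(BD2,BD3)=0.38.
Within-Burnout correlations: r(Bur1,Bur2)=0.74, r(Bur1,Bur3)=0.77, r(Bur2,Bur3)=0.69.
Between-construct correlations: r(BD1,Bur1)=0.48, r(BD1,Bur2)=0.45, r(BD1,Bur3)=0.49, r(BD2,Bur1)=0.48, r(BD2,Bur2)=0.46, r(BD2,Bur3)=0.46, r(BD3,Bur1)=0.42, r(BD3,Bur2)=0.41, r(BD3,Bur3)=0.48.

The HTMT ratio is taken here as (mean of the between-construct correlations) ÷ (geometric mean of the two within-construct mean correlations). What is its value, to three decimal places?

0.873

Mean between = 4.13/9 = 0.4589.
Mean within-BD = 1.13/3 = 0.3767; mean within-Bur = 2.20/3 = 0.7333.
Geometric mean = √(0.3767 × 0.7333) = 0.5256.
HTMT = 0.4589 / 0.5256 = 0.873.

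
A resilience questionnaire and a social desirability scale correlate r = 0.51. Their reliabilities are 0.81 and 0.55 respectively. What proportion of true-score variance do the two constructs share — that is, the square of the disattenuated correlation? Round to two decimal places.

0.58

Disattenuated r = 0.51 / √(0.81 × 0.55) = 0.51 / 0.6675 = 0.7640.
Shared true-score variance = 0.7640² = 0.5837 ≈ 0.58.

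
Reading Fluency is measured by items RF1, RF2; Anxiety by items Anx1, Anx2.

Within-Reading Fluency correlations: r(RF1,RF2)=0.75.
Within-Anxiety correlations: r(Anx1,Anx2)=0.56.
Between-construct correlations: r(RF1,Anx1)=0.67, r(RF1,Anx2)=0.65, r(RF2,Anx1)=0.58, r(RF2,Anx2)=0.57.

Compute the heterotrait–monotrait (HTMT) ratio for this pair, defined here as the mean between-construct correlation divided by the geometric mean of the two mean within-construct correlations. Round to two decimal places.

Mean between = 2.47/4 = 0.6175.
Mean within-RF = 0.75/1 = 0.7500; mean within-Anx = 0.56/1 = 0.5600.
Geometric mean = √(0.7500 × 0.5600) = 0.6481.
HTMT = 0.6175 / 0.6481 = 0.95.

0.95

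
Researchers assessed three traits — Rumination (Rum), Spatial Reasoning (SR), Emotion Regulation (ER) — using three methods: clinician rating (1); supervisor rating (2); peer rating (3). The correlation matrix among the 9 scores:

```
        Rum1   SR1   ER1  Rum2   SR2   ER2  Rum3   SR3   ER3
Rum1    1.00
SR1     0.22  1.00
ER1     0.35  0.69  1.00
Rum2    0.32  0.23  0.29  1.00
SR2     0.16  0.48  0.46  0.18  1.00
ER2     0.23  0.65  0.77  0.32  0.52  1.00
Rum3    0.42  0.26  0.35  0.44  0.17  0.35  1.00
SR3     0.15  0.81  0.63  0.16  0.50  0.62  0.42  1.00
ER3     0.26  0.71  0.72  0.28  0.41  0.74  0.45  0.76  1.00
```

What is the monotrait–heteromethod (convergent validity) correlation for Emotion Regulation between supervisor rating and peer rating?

Same trait (ER), different methods: r(ER2, ER3) = 0.74.

0.74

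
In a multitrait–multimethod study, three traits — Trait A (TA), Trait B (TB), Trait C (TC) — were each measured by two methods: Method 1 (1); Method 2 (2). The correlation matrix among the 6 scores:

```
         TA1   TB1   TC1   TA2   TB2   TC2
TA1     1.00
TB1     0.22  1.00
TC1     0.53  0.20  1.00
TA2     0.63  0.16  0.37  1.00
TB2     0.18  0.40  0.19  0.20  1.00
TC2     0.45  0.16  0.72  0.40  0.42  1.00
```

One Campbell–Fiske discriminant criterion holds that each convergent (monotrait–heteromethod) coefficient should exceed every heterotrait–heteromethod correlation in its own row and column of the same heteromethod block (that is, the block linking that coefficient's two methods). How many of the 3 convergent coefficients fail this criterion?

Checking each validity diagonal entry against its comparison values:
TA (methods 1·2): 0.63 vs {0.18, 0.16, 0.45, 0.37} → pass.
TB (methods 1·2): 0.40 vs {0.16, 0.18, 0.16, 0.19} → pass.
TC (methods 1·2): 0.72 vs {0.37, 0.45, 0.19, 0.16} → pass.
0 of 3 fail.

0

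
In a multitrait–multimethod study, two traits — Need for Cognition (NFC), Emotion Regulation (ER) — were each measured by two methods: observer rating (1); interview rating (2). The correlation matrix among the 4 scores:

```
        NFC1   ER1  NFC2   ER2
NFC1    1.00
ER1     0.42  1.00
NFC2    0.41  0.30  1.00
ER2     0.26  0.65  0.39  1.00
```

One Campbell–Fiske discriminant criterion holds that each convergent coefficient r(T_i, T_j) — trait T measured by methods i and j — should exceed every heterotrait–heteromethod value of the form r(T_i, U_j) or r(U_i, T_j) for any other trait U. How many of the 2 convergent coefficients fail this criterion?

Checking each validity diagonal entry against its comparison values:
NFC (methods 1·2): 0.41 vs {0.26, 0.30} → pass.
ER (methods 1·2): 0.65 vs {0.30, 0.26} → pass.
0 of 2 fail.

0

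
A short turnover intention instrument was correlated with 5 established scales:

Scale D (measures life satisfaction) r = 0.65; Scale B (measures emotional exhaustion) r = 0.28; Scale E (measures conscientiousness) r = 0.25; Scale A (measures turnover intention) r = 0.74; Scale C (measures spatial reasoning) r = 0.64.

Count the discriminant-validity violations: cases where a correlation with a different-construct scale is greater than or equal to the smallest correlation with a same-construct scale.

Convergent (same construct = turnover intention): Scale A.
Smallest convergent = 0.74. Discriminant values: 0.65, 0.28, 0.25, 0.64; count ≥ 0.74 → 0.

0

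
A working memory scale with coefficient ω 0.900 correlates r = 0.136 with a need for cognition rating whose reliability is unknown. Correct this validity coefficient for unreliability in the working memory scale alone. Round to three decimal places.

0.143

Single correction: r_c = r_obs / √r_xx = 0.136 / √0.900 = 0.136 / 0.9487 ≈ 0.143.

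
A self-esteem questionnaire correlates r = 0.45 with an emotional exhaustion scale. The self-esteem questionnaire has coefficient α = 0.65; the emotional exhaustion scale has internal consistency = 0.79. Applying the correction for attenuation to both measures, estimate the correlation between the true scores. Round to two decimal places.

r_true = r_obs / √(r_xx · r_yy) = 0.45 / √(0.65 × 0.79) = 0.45 / √0.5135 = 0.45 / 0.7166 ≈ 0.63.

0.63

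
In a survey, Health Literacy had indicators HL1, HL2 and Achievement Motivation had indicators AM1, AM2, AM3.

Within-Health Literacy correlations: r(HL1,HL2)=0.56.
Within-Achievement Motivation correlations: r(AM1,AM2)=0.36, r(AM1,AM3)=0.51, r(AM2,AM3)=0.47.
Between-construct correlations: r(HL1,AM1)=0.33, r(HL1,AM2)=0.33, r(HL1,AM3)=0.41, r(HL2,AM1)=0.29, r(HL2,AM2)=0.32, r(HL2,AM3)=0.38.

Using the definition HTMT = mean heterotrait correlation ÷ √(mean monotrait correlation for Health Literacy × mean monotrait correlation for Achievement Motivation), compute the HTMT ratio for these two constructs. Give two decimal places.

Mean heterotrait r = 2.06/6 = 0.3433.
Mean within-HL = 0.56/1 = 0.5600; mean within-AM = 1.34/3 = 0.4467.
Geometric mean = √(0.5600 × 0.4467) = 0.5002.
HTMT = 0.3433 / 0.5002 = 0.69.

0.69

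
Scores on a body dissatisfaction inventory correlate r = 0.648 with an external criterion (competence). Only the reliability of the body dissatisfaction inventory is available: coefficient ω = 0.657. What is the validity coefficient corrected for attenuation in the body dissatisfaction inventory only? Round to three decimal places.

0.799

Single correction: r_c = r_obs / √r_xx = 0.648 / √0.657 = 0.648 / 0.8106 ≈ 0.799.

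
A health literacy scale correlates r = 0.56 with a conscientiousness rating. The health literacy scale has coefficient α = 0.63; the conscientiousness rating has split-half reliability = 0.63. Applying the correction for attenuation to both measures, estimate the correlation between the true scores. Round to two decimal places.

r_true = r_obs / √(r_xx · r_yy) = 0.56 / √(0.63 × 0.63) = 0.56 / √0.3969 = 0.56 / 0.6300 ≈ 0.89.

0.89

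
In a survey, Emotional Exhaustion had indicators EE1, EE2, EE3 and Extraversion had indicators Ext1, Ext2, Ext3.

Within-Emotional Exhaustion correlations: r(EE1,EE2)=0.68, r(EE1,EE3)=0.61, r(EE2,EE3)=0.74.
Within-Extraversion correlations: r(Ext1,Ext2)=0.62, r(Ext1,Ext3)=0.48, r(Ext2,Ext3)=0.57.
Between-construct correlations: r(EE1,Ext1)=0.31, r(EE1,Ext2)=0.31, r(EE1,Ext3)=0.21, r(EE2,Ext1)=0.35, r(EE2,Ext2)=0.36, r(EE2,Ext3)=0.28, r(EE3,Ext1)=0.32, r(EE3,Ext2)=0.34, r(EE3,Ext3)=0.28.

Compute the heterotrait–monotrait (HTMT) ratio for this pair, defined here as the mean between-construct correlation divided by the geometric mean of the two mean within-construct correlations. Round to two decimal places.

0.50

Mean heterotrait r = 2.76/9 = 0.3067.
Mean within-EE = 2.03/3 = 0.6767; mean within-Ext = 1.67/3 = 0.5567.
Geometric mean = √(0.6767 × 0.5567) = 0.6138.
HTMT = 0.3067 / 0.6138 = 0.50.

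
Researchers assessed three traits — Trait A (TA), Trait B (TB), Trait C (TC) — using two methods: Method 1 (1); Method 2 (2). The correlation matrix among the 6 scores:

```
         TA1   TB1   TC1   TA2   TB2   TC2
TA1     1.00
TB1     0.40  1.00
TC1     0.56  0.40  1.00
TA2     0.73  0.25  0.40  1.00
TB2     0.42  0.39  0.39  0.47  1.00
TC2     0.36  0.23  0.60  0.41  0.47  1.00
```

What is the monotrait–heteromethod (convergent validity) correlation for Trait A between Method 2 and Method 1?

0.73

Same trait (TA), different methods: r(TA2, TA1) = 0.73.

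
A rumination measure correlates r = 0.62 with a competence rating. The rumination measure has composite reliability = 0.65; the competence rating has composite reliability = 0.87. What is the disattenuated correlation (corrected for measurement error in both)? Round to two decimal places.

0.82

r_true = r_obs / √(r_xx · r_yy) = 0.62 / √(0.65 × 0.87) = 0.62 / √0.5655 = 0.62 / 0.7520 ≈ 0.82.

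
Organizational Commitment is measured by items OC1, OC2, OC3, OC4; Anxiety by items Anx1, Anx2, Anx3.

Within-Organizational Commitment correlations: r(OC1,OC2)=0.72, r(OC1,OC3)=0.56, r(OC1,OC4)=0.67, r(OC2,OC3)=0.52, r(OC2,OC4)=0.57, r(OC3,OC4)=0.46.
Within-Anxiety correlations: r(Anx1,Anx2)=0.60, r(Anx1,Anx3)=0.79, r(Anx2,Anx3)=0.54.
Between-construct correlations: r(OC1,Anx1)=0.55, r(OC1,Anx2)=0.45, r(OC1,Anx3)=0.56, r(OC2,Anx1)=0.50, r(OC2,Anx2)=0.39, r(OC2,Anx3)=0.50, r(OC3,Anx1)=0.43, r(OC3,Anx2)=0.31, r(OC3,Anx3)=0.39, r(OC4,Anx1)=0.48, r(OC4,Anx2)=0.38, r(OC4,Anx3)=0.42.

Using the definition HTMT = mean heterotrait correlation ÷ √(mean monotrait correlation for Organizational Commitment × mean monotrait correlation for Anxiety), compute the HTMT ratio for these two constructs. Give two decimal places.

0.73

Mean between = 5.36/12 = 0.4467.
Mean within-OC = 3.50/6 = 0.5833; mean within-Anx = 1.93/3 = 0.6433.
Geometric mean = √(0.5833 × 0.6433) = 0.6126.
HTMT = 0.4467 / 0.6126 = 0.73.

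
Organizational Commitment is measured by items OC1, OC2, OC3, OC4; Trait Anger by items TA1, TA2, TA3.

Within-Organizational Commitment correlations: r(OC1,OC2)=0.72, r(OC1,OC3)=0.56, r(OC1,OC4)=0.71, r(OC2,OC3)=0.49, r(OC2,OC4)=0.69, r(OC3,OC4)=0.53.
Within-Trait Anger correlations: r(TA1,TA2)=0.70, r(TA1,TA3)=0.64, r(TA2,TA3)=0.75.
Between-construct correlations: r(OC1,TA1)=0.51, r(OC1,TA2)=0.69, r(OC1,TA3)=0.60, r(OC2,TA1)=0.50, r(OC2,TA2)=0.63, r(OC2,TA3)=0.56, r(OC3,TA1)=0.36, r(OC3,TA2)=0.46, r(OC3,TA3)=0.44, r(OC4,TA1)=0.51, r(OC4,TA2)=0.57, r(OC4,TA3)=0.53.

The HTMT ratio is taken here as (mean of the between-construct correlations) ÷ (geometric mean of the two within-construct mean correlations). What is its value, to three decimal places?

Mean between = 6.36/12 = 0.5300.
Mean within-OC = 3.70/6 = 0.6167; mean within-TA = 2.09/3 = 0.6967.
Geometric mean = √(0.6167 × 0.6967) = 0.6555.
HTMT = 0.5300 / 0.6555 = 0.809.

0.809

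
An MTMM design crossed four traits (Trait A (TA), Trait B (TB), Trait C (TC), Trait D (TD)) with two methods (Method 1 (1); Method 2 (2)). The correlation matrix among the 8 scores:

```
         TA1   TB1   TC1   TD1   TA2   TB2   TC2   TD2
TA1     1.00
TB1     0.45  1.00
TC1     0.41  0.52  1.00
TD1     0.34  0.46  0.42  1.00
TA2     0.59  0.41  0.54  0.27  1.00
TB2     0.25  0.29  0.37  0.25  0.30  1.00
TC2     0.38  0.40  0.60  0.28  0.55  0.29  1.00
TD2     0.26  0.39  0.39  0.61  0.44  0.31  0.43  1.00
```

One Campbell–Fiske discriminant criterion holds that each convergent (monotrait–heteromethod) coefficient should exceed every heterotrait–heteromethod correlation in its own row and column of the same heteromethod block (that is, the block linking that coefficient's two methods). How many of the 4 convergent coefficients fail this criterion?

1

Convergent coefficients and their comparison sets:
TA (methods 1·2): 0.59 vs {0.25, 0.41, 0.38, 0.54, 0.26, 0.27} → pass.
TB (methods 1·2): 0.29 vs {0.41, 0.25, 0.40, 0.37, 0.39, 0.25} → fail.
TC (methods 1·2): 0.60 vs {0.54, 0.38, 0.37, 0.40, 0.39, 0.28} → pass.
TD (methods 1·2): 0.61 vs {0.27, 0.26, 0.25, 0.39, 0.28, 0.39} → pass.
1 of 4 fail.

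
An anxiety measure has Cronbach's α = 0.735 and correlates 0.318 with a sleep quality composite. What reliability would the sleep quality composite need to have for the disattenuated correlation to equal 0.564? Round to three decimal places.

0.433

r_true = r_obs / √(r_xx · r_yy) ⇒ 0.564 = 0.318 / √(0.735 · r_yy).
√(0.735 · r_yy) = 0.318 / 0.564 = 0.5638; 0.735 · r_yy = 0.3179; r_yy = 0.3179 / 0.735 ≈ 0.433.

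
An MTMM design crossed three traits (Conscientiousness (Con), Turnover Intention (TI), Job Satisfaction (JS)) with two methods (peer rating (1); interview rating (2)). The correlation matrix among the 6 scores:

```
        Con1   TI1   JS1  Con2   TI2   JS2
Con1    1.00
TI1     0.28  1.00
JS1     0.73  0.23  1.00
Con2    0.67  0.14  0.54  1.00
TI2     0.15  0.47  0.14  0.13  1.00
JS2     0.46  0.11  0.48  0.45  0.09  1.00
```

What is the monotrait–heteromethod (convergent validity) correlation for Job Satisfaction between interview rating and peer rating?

0.48

Same trait (JS), different methods: r(JS2, JS1) = 0.48.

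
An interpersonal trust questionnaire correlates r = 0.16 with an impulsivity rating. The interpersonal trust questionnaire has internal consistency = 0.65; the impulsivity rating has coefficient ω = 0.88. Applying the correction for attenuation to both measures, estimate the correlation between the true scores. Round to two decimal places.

0.21

r_true = r_obs / √(r_xx · r_yy) = 0.16 / √(0.65 × 0.88) = 0.16 / √0.5720 = 0.16 / 0.7563 ≈ 0.21.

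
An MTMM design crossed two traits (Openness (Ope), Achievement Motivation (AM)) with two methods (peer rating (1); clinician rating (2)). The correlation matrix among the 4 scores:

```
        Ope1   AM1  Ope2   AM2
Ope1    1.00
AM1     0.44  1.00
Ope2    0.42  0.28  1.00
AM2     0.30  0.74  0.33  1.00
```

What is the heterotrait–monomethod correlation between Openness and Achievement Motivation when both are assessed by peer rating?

0.44

Different traits, same method: r(Ope1, AM1) = 0.44.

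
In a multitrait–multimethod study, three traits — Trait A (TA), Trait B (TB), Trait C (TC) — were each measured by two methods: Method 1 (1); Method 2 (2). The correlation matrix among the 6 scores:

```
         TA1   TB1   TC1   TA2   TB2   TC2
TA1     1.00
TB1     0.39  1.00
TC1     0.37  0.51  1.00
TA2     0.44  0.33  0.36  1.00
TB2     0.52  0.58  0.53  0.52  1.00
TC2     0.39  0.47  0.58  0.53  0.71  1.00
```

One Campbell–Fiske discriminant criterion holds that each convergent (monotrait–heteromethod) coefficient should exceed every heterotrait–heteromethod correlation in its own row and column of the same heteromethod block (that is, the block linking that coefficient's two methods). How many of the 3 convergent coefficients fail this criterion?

1

Checking each validity diagonal entry against its comparison values:
TA (methods 1·2): 0.44 vs {0.52, 0.33, 0.39, 0.36} → fail.
TB (methods 1·2): 0.58 vs {0.33, 0.52, 0.47, 0.53} → pass.
TC (methods 1·2): 0.58 vs {0.36, 0.39, 0.53, 0.47} → pass.
1 of 3 fail.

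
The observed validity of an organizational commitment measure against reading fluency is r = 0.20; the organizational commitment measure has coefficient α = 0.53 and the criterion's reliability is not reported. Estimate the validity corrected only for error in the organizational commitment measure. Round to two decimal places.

0.27

Single correction: r_c = r_obs / √r_xx = 0.20 / √0.53 = 0.20 / 0.7280 ≈ 0.27.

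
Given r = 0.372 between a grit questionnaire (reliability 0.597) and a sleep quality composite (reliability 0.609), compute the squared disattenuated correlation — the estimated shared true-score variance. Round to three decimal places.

Disattenuated r = 0.372 / √(0.597 × 0.609) = 0.372 / 0.6030 = 0.6169.
Shared true-score variance = 0.6169² = 0.3806 ≈ 0.381.

0.381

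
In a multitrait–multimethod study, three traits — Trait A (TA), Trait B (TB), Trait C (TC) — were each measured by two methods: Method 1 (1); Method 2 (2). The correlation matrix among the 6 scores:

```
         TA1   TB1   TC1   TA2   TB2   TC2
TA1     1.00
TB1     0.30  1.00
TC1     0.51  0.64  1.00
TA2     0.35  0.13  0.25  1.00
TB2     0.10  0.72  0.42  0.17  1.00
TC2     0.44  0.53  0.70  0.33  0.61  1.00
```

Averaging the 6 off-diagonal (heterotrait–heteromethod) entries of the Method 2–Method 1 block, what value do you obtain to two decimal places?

HTHM values (method 2 × method 1): 0.13, 0.25, 0.10, 0.42, 0.44, 0.53; mean = 1.87/6 = 0.31.

0.31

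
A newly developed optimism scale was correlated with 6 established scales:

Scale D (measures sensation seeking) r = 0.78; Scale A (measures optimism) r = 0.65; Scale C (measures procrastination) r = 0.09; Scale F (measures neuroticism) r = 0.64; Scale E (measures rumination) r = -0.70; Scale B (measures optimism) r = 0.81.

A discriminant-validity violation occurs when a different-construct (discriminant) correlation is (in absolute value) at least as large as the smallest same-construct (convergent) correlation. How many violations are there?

2

Convergent (same construct = optimism): Scale A, Scale B.
Smallest convergent = 0.65. Discriminant |r|: 0.78, 0.09, 0.64, 0.70; count ≥ 0.65 → 2.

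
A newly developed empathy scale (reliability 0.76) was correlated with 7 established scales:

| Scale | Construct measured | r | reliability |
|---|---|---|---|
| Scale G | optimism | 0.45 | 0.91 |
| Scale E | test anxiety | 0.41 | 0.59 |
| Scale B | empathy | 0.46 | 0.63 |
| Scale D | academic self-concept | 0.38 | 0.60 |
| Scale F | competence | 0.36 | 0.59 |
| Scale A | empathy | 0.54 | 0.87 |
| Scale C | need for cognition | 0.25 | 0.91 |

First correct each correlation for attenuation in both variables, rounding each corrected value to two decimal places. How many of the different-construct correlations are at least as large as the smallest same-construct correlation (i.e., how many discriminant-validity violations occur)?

Disattenuated r (r / √(r_scale · r_new)):
  Scale G (disc): 0.45 / √(0.91·0.76) = 0.54
  Scale E (disc): 0.41 / √(0.59·0.76) = 0.61
  Scale B (conv): 0.46 / √(0.63·0.76) = 0.66
  Scale D (disc): 0.38 / √(0.60·0.76) = 0.56
  Scale F (disc): 0.36 / √(0.59·0.76) = 0.54
  Scale A (conv): 0.54 / √(0.87·0.76) = 0.66
  Scale C (disc): 0.25 / √(0.91·0.76) = 0.30
Smallest convergent = 0.66. Discriminant values: 0.54, 0.61, 0.56, 0.54, 0.30; count ≥ 0.66 → 0.

0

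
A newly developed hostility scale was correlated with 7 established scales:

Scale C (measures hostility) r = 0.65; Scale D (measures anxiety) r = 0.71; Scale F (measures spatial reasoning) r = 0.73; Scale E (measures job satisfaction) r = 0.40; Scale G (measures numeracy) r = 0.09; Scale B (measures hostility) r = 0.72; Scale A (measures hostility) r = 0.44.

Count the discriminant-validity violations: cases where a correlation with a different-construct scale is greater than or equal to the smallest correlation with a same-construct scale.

Convergent (same construct = hostility): Scale C, Scale B, Scale A.
Smallest convergent = 0.44. Discriminant values: 0.71, 0.73, 0.40, 0.09; count ≥ 0.44 → 2.

2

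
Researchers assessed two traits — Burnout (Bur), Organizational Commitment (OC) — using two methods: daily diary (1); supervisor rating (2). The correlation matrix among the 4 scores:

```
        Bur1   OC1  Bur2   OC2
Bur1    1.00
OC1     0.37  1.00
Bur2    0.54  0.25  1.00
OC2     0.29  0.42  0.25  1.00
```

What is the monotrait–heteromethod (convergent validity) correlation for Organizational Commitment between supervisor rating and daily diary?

Same trait (OC), different methods: r(OC2, OC1) = 0.42.

0.42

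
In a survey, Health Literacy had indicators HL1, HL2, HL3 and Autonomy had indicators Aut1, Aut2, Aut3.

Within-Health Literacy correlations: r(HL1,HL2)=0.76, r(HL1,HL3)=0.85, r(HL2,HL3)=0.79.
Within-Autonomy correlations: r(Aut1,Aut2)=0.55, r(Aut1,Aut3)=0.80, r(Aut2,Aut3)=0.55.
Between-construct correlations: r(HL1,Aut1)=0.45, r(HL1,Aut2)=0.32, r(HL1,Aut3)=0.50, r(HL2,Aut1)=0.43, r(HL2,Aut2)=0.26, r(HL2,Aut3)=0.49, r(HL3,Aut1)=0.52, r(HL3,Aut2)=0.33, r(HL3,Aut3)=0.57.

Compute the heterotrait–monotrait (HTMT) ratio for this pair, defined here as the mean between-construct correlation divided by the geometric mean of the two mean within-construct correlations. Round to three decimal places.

Mean between = 3.87/9 = 0.4300.
Mean within-HL = 2.40/3 = 0.8000; mean within-Aut = 1.90/3 = 0.6333.
Geometric mean = √(0.8000 × 0.6333) = 0.7118.
HTMT = 0.4300 / 0.7118 = 0.604.

0.604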